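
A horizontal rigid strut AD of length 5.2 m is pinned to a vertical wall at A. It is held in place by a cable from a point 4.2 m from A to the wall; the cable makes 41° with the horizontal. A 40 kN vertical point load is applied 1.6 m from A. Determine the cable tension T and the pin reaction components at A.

T = 23.23 kN, A_x = 17.53 kN, A_y = 24.76 kN

ΣM about A: T·sin41°·4.2 − 40·1.6 = 0 → T = 64/(4.2·0.656059) = 23.2267 ≈ 23.23 kN.
ΣF_x = 0: A_x − T·cos41° = 0 → A_x = 23.2267 × 0.75471 = 17.53 kN.
ΣF_y = 0: A_y + T·sin41° − 40 = 0 → A_y = 40 − 23.2267 × 0.656059 = 24.76 kN.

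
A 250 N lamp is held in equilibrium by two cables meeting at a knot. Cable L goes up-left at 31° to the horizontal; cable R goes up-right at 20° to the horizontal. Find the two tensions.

ΣF_x = 0: −T_L·cos31° + T_R·cos20° = 0 → T_R = 0.912178·T_L.
ΣF_y = 0: T_L·sin31° + T_R·sin20° = 250.
Substitute: T_L·(0.515038 + 0.912178·0.34202) = 250 → T_L = 302.29 ≈ 302.3 N.
Then T_R = 0.912178 × 302.29 = 275.7 N.

T_L = 302.3 N, T_R = 275.7 N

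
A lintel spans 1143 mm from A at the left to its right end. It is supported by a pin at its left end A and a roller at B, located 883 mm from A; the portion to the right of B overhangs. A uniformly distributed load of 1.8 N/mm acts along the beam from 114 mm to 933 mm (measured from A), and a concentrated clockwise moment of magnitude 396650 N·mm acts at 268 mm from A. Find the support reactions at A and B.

A_x = 0, A_y = 151.0 N, B_y = 1323 N

Resultant of the distributed load: 1.8 × 819 = 1474.2 N at 523.5 mm from A.
Taking moments about A: B_y·883 − (1.8·819)·523.5 − 396650 = 0 → B_y = 1168393.7/883 = 1323.21 ≈ 1323 N.
ΣF_y = 0: A_y + 1323.21 − 1.8·819 = 0 → A_y = 151.0 N.
ΣF_x = 0: no horizontal applied forces, so A_x = 0.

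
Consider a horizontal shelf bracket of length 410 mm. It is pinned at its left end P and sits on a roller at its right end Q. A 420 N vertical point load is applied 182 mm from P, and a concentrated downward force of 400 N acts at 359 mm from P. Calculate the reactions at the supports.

Moments about P: Q_y·410 − 420·182 − 400·359 = 0 → Q_y = 220040/410 = 536.683 ≈ 536.7 N.
ΣF_y = 0: P_y + 536.683 − 420 − 400 = 0 → P_y = 283.3 N.
ΣF_x = 0: no horizontal applied forces, so P_x = 0.

P_x = 0, P_y = 283.3 N, Q_y = 536.7 N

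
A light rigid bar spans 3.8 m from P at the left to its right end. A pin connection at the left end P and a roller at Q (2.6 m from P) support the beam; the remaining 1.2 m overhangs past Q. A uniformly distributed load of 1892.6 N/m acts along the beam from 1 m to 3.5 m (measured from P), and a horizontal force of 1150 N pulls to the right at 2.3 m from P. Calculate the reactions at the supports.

P_x = -1150 N, P_y = 636.9 N, Q_y = 4095 N

Resultant of the distributed load: 1892.6 × 2.5 = 4731.5 N at 2.25 m from P.
ΣM about P: Q_y·2.6 − (1892.6·2.5)·2.25 = 0 → Q_y = 10645.875/2.6 = 4094.57 ≈ 4095 N.
ΣF_y = 0: P_y + 4094.57 − 1892.6·2.5 = 0 → P_y = 636.9 N.
ΣF_x = 0: P_x + 1150 = 0 → P_x = -1150 N.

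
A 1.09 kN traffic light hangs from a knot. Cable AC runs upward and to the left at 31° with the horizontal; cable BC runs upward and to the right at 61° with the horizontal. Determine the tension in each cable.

T_AC = 0.5288 kN, T_BC = 0.9349 kN

ΣF_x = 0: −T_AC·cos31° + T_BC·cos61° = 0 → T_BC = 1.76805·T_AC.
ΣF_y = 0: T_AC·sin31° + T_BC·sin61° = 1.09.
Substitute: T_AC·(0.515038 + 1.76805·0.87462) = 1.09 → T_AC = 0.528764 ≈ 0.5288 kN.
Then T_BC = 1.76805 × 0.528764 = 0.9349 kN.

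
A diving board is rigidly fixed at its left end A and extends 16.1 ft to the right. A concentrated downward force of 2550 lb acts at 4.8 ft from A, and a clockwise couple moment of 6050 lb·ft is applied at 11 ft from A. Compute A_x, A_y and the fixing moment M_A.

ΣF_x = 0: A_x = 0.
ΣF_y = 0: A_y − 2550 = 0 → A_y = 2550 lb.
ΣM about A: M_A − 2550·4.8 − 6050 = 0 → M_A = 18290 lb·ft.

A_x = 0, A_y = 2550 lb, M_A = 18290 lb·ft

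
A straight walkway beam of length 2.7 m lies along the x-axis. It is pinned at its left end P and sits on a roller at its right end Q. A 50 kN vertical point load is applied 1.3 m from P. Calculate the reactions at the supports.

P_x = 0, P_y = 25.93 kN, Q_y = 24.07 kN

ΣM about P: Q_y·2.7 − 50·1.3 = 0 → Q_y = 65/2.7 = 24.0741 ≈ 24.07 kN.
ΣF_y = 0: P_y + 24.0741 − 50 = 0 → P_y = 25.93 kN.
ΣF_x = 0: no horizontal applied forces, so P_x = 0.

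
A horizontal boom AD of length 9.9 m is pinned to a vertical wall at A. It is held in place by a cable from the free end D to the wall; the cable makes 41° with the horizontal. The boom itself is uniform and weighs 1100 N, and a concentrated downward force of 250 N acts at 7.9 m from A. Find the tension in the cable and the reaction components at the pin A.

ΣM about A: T·sin41°·9.9 − 1100·4.95 − 250·7.9 = 0 → T = 7420/(9.9·0.656059) = 1142.42 ≈ 1142 N.
ΣF_x = 0: A_x − T·cos41° = 0 → A_x = 1142.42 × 0.75471 = 862.2 N.
ΣF_y = 0: A_y + T·sin41° − 1100 − 250 = 0 → A_y = 1350 − 1142.42 × 0.656059 = 600.5 N.

T = 1142 N, A_x = 862.2 N, A_y = 600.5 N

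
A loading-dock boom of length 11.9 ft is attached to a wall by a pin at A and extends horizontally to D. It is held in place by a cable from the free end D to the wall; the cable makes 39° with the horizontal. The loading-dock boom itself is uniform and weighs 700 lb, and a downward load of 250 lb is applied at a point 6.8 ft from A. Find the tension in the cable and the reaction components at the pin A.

ΣM about A: T·sin39°·11.9 − 700·5.95 − 250·6.8 = 0 → T = 5865/(11.9·0.62932) = 783.158 ≈ 783.2 lb.
ΣF_x = 0: A_x − T·cos39° = 0 → A_x = 783.158 × 0.777146 = 608.6 lb.
ΣF_y = 0: A_y + T·sin39° − 700 − 250 = 0 → A_y = 950 − 783.158 × 0.62932 = 457.1 lb.

T = 783.2 lb, A_x = 608.6 lb, A_y = 457.1 lb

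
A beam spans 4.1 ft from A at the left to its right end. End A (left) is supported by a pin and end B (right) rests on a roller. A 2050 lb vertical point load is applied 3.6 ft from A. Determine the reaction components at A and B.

A_x = 0, A_y = 250.0 lb, B_y = 1800 lb

ΣM about A: B_y·4.1 − 2050·3.6 = 0 → B_y = 7380/4.1 = 1800 lb.
ΣF_y = 0: A_y + 1800 − 2050 = 0 → A_y = 250.0 lb.
ΣF_x = 0: no horizontal applied forces, so A_x = 0.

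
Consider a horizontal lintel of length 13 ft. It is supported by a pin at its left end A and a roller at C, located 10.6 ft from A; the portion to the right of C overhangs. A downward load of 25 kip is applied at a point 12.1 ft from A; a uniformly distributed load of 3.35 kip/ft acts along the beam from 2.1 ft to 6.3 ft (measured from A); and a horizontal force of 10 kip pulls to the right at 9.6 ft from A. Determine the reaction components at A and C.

A_x = -10.00 kip, A_y = 4.957 kip, C_y = 34.11 kip

Resultant of the distributed load: 3.35 × 4.2 = 14.07 kip at 4.2 ft from A.
ΣM about A: C_y·10.6 − 25·12.1 − (3.35·4.2)·4.2 = 0 → C_y = 361.594/10.6 = 34.1126 ≈ 34.11 kip.
ΣF_y = 0: A_y + 34.1126 − 25 − 3.35·4.2 = 0 → A_y = 4.957 kip.
ΣF_x = 0: A_x + 10 = 0 → A_x = -10.00 kip.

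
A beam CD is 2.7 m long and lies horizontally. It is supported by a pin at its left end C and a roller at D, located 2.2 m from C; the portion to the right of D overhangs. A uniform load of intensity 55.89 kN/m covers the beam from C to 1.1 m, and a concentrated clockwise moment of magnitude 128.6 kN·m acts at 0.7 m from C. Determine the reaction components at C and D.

C_x = 0, C_y = -12.35 kN, D_y = 73.82 kN

Resultant of the distributed load: 55.89 × 1.1 = 61.479 kN at 0.55 m from C.
ΣM about C: D_y·2.2 − (55.89·1.1)·0.55 − 128.6 = 0 → D_y = 162.41345/2.2 = 73.8243 ≈ 73.82 kN.
ΣF_y = 0: C_y + 73.8243 − 55.89·1.1 = 0 → C_y = -12.35 kN.
ΣF_x = 0: no horizontal applied forces, so C_x = 0.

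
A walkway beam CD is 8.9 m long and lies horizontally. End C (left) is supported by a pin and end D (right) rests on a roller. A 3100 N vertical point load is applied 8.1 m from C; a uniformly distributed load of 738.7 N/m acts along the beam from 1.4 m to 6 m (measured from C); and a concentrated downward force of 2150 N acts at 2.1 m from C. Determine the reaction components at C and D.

Resultant of the distributed load: 738.7 × 4.6 = 3398.02 N at 3.7 m from C.
Taking moments about C: D_y·8.9 − 3100·8.1 − (738.7·4.6)·3.7 − 2150·2.1 = 0 → D_y = 42197.674/8.9 = 4741.31 ≈ 4741 N.
ΣF_y = 0: C_y + 4741.31 − 3100 − 738.7·4.6 − 2150 = 0 → C_y = 3907 N.
ΣF_x = 0: no horizontal applied forces, so C_x = 0.

C_x = 0, C_y = 3907 N, D_y = 4741 N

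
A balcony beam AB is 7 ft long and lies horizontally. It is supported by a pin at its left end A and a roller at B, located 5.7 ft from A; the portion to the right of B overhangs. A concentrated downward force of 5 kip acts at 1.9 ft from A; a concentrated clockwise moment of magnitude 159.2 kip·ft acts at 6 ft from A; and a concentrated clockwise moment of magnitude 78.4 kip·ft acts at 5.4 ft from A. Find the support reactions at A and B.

Moments about A: B_y·5.7 − 5·1.9 − 159.2 − 78.4 = 0 → B_y = 247.1/5.7 = 43.3509 ≈ 43.35 kip.
ΣF_y = 0: A_y + 43.3509 − 5 = 0 → A_y = -38.35 kip.
ΣF_x = 0: no horizontal applied forces, so A_x = 0.

A_x = 0, A_y = -38.35 kip, B_y = 43.35 kip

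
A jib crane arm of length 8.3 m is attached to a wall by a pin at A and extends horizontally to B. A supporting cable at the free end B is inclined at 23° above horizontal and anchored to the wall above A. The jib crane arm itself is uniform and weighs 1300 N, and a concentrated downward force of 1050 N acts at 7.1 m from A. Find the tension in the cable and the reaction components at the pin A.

T = 3962 N, A_x = 3647 N, A_y = 801.8 N

ΣM about A: T·sin23°·8.3 − 1300·4.15 − 1050·7.1 = 0 → T = 12850/(8.3·0.390731) = 3962.3 ≈ 3962 N.
ΣF_x = 0: A_x − T·cos23° = 0 → A_x = 3962.3 × 0.920505 = 3647 N.
ΣF_y = 0: A_y + T·sin23° − 1300 − 1050 = 0 → A_y = 2350 − 3962.3 × 0.390731 = 801.8 N.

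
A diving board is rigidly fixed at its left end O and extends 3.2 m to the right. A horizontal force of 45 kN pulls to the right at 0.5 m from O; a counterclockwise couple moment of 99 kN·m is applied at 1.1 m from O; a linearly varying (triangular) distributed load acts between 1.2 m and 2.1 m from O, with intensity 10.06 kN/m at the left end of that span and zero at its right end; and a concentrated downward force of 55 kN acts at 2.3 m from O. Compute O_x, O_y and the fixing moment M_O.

O_x = -45.00 kN, O_y = 59.53 kN, M_O = 34.29 kN·m

Resultant of the triangular load: ½ × 10.06 × 0.9 = 4.527 kN, acting at 1.5 m from O (one-third of the span from the peak).
ΣF_x = 0: O_x + 45 = 0 → O_x = -45.00 kN.
ΣF_y = 0: O_y − ½·10.06·0.9 − 55 = 0 → O_y = 59.53 kN.
ΣM about O: M_O + 99 − (½·10.06·0.9)·1.5 − 55·2.3 = 0 → M_O = 34.29 kN·m.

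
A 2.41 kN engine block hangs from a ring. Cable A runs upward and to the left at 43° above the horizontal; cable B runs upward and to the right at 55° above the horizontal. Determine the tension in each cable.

T_A = 1.396 kN, T_B = 1.780 kN

ΣF_x = 0: −T_A·cos43° + T_B·cos55° = 0 → T_B = 1.27508·T_A.
ΣF_y = 0: T_A·sin43° + T_B·sin55° = 2.41.
Substitute: T_A·(0.681998 + 1.27508·0.819152) = 2.41 → T_A = 1.3959 ≈ 1.396 kN.
Then T_B = 1.27508 × 1.3959 = 1.780 kN.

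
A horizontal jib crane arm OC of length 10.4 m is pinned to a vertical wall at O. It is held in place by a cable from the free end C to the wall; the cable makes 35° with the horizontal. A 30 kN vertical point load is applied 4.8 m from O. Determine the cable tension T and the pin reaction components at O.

ΣM about O: T·sin35°·10.4 − 30·4.8 = 0 → T = 144/(10.4·0.573576) = 24.1401 ≈ 24.14 kN.
ΣF_x = 0: O_x − T·cos35° = 0 → O_x = 24.1401 × 0.819152 = 19.77 kN.
ΣF_y = 0: O_y + T·sin35° − 30 = 0 → O_y = 30 − 24.1401 × 0.573576 = 16.15 kN.

T = 24.14 kN, O_x = 19.77 kN, O_y = 16.15 kN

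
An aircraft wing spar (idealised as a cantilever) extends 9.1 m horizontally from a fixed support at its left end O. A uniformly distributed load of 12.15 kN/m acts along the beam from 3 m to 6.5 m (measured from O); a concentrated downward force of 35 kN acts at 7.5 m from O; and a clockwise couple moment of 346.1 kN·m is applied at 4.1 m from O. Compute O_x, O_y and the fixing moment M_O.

O_x = 0, O_y = 77.53 kN, M_O = 810.6 kN·m

Resultant of the distributed load: 12.15 × 3.5 = 42.525 kN at 4.75 m from O.
ΣF_x = 0: O_x = 0.
ΣF_y = 0: O_y − 12.15·3.5 − 35 = 0 → O_y = 77.53 kN.
ΣM about O: M_O − (12.15·3.5)·4.75 − 35·7.5 − 346.1 = 0 → M_O = 810.6 kN·m.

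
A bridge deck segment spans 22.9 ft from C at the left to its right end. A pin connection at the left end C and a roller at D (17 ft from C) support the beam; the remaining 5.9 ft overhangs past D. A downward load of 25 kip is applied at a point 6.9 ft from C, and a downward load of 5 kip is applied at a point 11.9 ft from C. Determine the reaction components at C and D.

C_x = 0, C_y = 16.35 kip, D_y = 13.65 kip

Moments about C: D_y·17 − 25·6.9 − 5·11.9 = 0 → D_y = 232/17 = 13.6471 ≈ 13.65 kip.
ΣF_y = 0: C_y + 13.6471 − 25 − 5 = 0 → C_y = 16.35 kip.
ΣF_x = 0: no horizontal applied forces, so C_x = 0.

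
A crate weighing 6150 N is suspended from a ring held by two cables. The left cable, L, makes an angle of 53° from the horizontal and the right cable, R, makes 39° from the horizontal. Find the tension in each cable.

ΣF_x = 0: −T_L·cos53° + T_R·cos39° = 0 → T_R = 0.774391·T_L.
ΣF_y = 0: T_L·sin53° + T_R·sin39° = 6150.
Substitute: T_L·(0.798636 + 0.774391·0.62932) = 6150 → T_L = 4782.36 ≈ 4782 N.
Then T_R = 0.774391 × 4782.36 = 3703 N.

T_L = 4782 N, T_R = 3703 N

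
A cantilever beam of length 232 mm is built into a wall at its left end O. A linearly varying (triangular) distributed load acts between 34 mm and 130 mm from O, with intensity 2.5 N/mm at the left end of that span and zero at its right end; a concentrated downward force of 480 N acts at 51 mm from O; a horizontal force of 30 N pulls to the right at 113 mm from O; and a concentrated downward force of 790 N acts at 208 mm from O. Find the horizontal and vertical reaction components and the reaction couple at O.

O_x = -30.00 N, O_y = 1390 N, M_O = 196700 N·mm

Resultant of the triangular load: ½ × 2.5 × 96 = 120 N, acting at 66 mm from O (one-third of the span from the peak).
ΣF_x = 0: O_x + 30 = 0 → O_x = -30.00 N.
ΣF_y = 0: O_y − ½·2.5·96 − 480 − 790 = 0 → O_y = 1390 N.
ΣM about O: M_O − (½·2.5·96)·66 − 480·51 − 790·208 = 0 → M_O = 196700 N·mm.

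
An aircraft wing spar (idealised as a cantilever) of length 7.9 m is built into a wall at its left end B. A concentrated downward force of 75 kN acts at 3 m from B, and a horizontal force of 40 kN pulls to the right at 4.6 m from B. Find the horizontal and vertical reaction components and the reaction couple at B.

B_x = -40.00 kN, B_y = 75.00 kN, M_B = 225.0 kN·m

ΣF_x = 0: B_x + 40 = 0 → B_x = -40.00 kN.
ΣF_y = 0: B_y − 75 = 0 → B_y = 75.00 kN.
ΣM about B: M_B − 75·3 = 0 → M_B = 225.0 kN·m.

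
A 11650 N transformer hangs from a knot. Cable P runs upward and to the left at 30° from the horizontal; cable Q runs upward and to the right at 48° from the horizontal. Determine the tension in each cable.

T_P = 7970 N, T_Q = 10310 N

ΣF_x = 0: −T_P·cos30° + T_Q·cos48° = 0 → T_Q = 1.29425·T_P.
ΣF_y = 0: T_P·sin30° + T_Q·sin48° = 11650.
Substitute: T_P·(0.5 + 1.29425·0.743145) = 11650 → T_P = 7969.54 ≈ 7970 N.
Then T_Q = 1.29425 × 7969.54 = 10310 N.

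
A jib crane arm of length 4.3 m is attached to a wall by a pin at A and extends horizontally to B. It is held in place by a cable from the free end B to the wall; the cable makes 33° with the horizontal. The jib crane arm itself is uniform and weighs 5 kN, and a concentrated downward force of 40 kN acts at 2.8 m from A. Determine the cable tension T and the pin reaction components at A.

T = 52.41 kN, A_x = 43.96 kN, A_y = 16.45 kN

ΣM about A: T·sin33°·4.3 − 5·2.15 − 40·2.8 = 0 → T = 122.75/(4.3·0.544639) = 52.4136 ≈ 52.41 kN.
ΣF_x = 0: A_x − T·cos33° = 0 → A_x = 52.4136 × 0.838671 = 43.96 kN.
ΣF_y = 0: A_y + T·sin33° − 5 − 40 = 0 → A_y = 45 − 52.4136 × 0.544639 = 16.45 kN.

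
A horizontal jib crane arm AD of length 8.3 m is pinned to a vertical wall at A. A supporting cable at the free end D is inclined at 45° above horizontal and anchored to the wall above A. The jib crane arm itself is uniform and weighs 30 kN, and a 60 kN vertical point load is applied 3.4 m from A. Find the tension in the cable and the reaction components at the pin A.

ΣM about A: T·sin45°·8.3 − 30·4.15 − 60·3.4 = 0 → T = 328.5/(8.3·0.707107) = 55.9722 ≈ 55.97 kN.
ΣF_x = 0: A_x − T·cos45° = 0 → A_x = 55.9722 × 0.707107 = 39.58 kN.
ΣF_y = 0: A_y + T·sin45° − 30 − 60 = 0 → A_y = 90 − 55.9722 × 0.707107 = 50.42 kN.

T = 55.97 kN, A_x = 39.58 kN, A_y = 50.42 kN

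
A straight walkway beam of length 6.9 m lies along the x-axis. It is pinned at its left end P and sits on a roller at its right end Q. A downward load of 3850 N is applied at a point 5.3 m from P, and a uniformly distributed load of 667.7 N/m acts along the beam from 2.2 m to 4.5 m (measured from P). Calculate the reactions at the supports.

Resultant of the distributed load: 667.7 × 2.3 = 1535.71 N at 3.35 m from P.
Moments about P: Q_y·6.9 − 3850·5.3 − (667.7·2.3)·3.35 = 0 → Q_y = 25549.6285/6.9 = 3702.84 ≈ 3703 N.
ΣF_y = 0: P_y + 3702.84 − 3850 − 667.7·2.3 = 0 → P_y = 1683 N.
ΣF_x = 0: no horizontal applied forces, so P_x = 0.

P_x = 0, P_y = 1683 N, Q_y = 3703 N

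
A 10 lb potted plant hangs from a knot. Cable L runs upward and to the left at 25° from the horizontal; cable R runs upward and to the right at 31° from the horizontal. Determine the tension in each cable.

T_L = 10.34 lb, T_R = 10.93 lb

ΣF_x = 0: −T_L·cos25° + T_R·cos31° = 0 → T_R = 1.05733·T_L.
ΣF_y = 0: T_L·sin25° + T_R·sin31° = 10.
Substitute: T_L·(0.422618 + 1.05733·0.515038) = 10 → T_L = 10.3393 ≈ 10.34 lb.
Then T_R = 1.05733 × 10.3393 = 10.93 lb.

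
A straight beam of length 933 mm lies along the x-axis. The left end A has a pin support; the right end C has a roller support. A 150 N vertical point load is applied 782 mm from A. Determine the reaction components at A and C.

Taking moments about A: C_y·933 − 150·782 = 0 → C_y = 117300/933 = 125.723 ≈ 125.7 N.
ΣF_y = 0: A_y + 125.723 − 150 = 0 → A_y = 24.28 N.
ΣF_x = 0: no horizontal applied forces, so A_x = 0.

A_x = 0, A_y = 24.28 N, C_y = 125.7 N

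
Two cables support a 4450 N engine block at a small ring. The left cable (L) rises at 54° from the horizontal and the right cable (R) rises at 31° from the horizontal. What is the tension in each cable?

T_L = 3829 N, T_R = 2626 N

ΣF_x = 0: −T_L·cos54° + T_R·cos31° = 0 → T_R = 0.68573·T_L.
ΣF_y = 0: T_L·sin54° + T_R·sin31° = 4450.
Substitute: T_L·(0.809017 + 0.68573·0.515038) = 4450 → T_L = 3828.96 ≈ 3829 N.
Then T_R = 0.68573 × 3828.96 = 2626 N.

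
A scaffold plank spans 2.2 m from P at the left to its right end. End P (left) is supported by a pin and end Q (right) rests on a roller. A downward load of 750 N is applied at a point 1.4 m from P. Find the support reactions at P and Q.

P_x = 0, P_y = 272.7 N, Q_y = 477.3 N

ΣM about P: Q_y·2.2 − 750·1.4 = 0 → Q_y = 1050/2.2 = 477.273 ≈ 477.3 N.
ΣF_y = 0: P_y + 477.273 − 750 = 0 → P_y = 272.7 N.
ΣF_x = 0: no horizontal applied forces, so P_x = 0.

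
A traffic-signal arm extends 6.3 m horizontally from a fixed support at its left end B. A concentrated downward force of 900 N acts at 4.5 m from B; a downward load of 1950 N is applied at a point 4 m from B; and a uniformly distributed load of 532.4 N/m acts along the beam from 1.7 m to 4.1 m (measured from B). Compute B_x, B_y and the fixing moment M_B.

Resultant of the distributed load: 532.4 × 2.4 = 1277.76 N at 2.9 m from B.
ΣF_x = 0: B_x = 0.
ΣF_y = 0: B_y − 900 − 1950 − 532.4·2.4 = 0 → B_y = 4128 N.
ΣM about B: M_B − 900·4.5 − 1950·4 − (532.4·2.4)·2.9 = 0 → M_B = 15560 N·m.

B_x = 0, B_y = 4128 N, M_B = 15560 N·m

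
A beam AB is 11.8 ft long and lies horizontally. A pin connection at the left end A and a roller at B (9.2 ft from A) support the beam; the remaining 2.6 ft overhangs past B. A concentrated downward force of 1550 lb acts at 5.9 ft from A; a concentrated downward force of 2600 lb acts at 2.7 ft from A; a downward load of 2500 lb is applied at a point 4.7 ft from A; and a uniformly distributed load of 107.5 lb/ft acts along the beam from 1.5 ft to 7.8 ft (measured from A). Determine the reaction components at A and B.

Resultant of the distributed load: 107.5 × 6.3 = 677.25 lb at 4.65 ft from A.
ΣM about A: B_y·9.2 − 1550·5.9 − 2600·2.7 − 2500·4.7 − (107.5·6.3)·4.65 = 0 → B_y = 31064.2125/9.2 = 3376.54 ≈ 3377 lb.
ΣF_y = 0: A_y + 3376.54 − 1550 − 2600 − 2500 − 107.5·6.3 = 0 → A_y = 3951 lb.
ΣF_x = 0: no horizontal applied forces, so A_x = 0.

A_x = 0, A_y = 3951 lb, B_y = 3377 lb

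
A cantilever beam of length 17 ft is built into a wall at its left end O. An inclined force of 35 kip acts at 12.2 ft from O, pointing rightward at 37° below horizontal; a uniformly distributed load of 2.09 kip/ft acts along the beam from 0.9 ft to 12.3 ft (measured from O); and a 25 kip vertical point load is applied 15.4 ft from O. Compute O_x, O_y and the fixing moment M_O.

Resultant of the distributed load: 2.09 × 11.4 = 23.826 kip at 6.6 ft from O.
ΣF_x = 0: O_x + 35·cos37° = 0 → O_x = -27.95 kip.
ΣF_y = 0: O_y − 35·sin37° − 2.09·11.4 − 25 = 0 → O_y = 69.89 kip.
ΣM about O: M_O − 35·sin37°·12.2 − (2.09·11.4)·6.6 − 25·15.4 = 0 → M_O = 799.2 kip·ft.

O_x = -27.95 kip, O_y = 69.89 kip, M_O = 799.2 kip·ft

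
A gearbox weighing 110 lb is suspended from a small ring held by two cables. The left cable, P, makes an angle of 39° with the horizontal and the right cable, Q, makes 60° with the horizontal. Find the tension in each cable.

T_P = 55.69 lb, T_Q = 86.55 lb

ΣF_x = 0: −T_P·cos39° + T_Q·cos60° = 0 → T_Q = 1.55429·T_P.
ΣF_y = 0: T_P·sin39° + T_Q·sin60° = 110.
Substitute: T_P·(0.62932 + 1.55429·0.866025) = 110 → T_P = 55.6857 ≈ 55.69 lb.
Then T_Q = 1.55429 × 55.6857 = 86.55 lb.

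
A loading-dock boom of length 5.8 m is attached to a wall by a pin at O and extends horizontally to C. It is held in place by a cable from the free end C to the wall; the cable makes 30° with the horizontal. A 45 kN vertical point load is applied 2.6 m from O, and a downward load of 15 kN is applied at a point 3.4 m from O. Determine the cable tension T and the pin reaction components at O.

ΣM about O: T·sin30°·5.8 − 45·2.6 − 15·3.4 = 0 → T = 168/(5.8·0.5) = 57.931 ≈ 57.93 kN.
ΣF_x = 0: O_x − T·cos30° = 0 → O_x = 57.931 × 0.866025 = 50.17 kN.
ΣF_y = 0: O_y + T·sin30° − 45 − 15 = 0 → O_y = 60 − 57.931 × 0.5 = 31.03 kN.

T = 57.93 kN, O_x = 50.17 kN, O_y = 31.03 kN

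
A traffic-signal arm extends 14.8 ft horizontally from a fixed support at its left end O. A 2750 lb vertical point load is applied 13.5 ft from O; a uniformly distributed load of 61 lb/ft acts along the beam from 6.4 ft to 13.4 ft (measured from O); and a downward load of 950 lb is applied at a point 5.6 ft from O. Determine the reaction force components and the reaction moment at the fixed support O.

O_x = 0, O_y = 4127 lb, M_O = 46670 lb·ft

Resultant of the distributed load: 61 × 7 = 427 lb at 9.9 ft from O.
ΣF_x = 0: O_x = 0.
ΣF_y = 0: O_y − 2750 − 61·7 − 950 = 0 → O_y = 4127 lb.
ΣM about O: M_O − 2750·13.5 − (61·7)·9.9 − 950·5.6 = 0 → M_O = 46670 lb·ft.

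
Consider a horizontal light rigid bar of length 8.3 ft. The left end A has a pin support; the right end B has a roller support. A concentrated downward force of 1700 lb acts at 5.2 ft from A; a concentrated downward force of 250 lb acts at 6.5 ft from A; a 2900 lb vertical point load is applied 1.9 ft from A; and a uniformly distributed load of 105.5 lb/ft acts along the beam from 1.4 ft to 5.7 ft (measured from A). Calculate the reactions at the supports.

A_x = 0, A_y = 3185 lb, B_y = 2119 lb

Resultant of the distributed load: 105.5 × 4.3 = 453.65 lb at 3.55 ft from A.
Taking moments about A: B_y·8.3 − 1700·5.2 − 250·6.5 − 2900·1.9 − (105.5·4.3)·3.55 = 0 → B_y = 17585.4575/8.3 = 2118.73 ≈ 2119 lb.
ΣF_y = 0: A_y + 2118.73 − 1700 − 250 − 2900 − 105.5·4.3 = 0 → A_y = 3185 lb.
ΣF_x = 0: no horizontal applied forces, so A_x = 0.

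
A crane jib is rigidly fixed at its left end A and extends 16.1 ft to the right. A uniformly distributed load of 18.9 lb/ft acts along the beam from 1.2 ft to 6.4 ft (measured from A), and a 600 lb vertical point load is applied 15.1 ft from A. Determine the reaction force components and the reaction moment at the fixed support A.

Resultant of the distributed load: 18.9 × 5.2 = 98.28 lb at 3.8 ft from A.
ΣF_x = 0: A_x = 0.
ΣF_y = 0: A_y − 18.9·5.2 − 600 = 0 → A_y = 698.3 lb.
ΣM about A: M_A − (18.9·5.2)·3.8 − 600·15.1 = 0 → M_A = 9433 lb·ft.

A_x = 0, A_y = 698.3 lb, M_A = 9433 lb·ft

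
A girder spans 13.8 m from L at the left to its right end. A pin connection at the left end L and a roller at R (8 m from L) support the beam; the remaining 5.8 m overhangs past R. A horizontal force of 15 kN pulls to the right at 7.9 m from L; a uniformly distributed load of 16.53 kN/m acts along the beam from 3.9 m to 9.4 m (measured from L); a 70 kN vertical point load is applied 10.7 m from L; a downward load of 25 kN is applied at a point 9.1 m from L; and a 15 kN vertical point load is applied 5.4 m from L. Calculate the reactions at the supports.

L_x = -15.00 kN, L_y = -6.846 kN, R_y = 207.8 kN

Resultant of the distributed load: 16.53 × 5.5 = 90.915 kN at 6.65 m from L.
Moments about L: R_y·8 − (16.53·5.5)·6.65 − 70·10.7 − 25·9.1 − 15·5.4 = 0 → R_y = 1662.08475/8 = 207.761 ≈ 207.8 kN.
ΣF_y = 0: L_y + 207.761 − 16.53·5.5 − 70 − 25 − 15 = 0 → L_y = -6.846 kN.
ΣF_x = 0: L_x + 15 = 0 → L_x = -15.00 kN.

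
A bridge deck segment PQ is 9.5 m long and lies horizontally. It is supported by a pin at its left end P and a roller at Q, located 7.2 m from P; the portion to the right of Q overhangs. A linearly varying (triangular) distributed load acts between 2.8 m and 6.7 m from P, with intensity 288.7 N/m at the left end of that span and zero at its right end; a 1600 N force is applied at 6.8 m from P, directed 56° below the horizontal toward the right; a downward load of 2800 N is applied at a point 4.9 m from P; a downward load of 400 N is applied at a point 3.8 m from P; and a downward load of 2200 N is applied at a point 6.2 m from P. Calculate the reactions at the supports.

Resultant of the triangular load: ½ × 288.7 × 3.9 = 562.965 N, acting at 4.1 m from P (one-third of the span from the peak).
Moments about P: Q_y·7.2 − (½·288.7·3.9)·4.1 − 1600·sin56°·6.8 − 2800·4.9 − 400·3.8 − 2200·6.2 = 0 → Q_y = 40208.1/7.2 = 5584.46 ≈ 5584 N.
ΣF_y = 0: P_y + 5584.46 − ½·288.7·3.9 − 1600·sin56° − 2800 − 400 − 2200 = 0 → P_y = 1705 N.
ΣF_x = 0: P_x + 1600·cos56° = 0 → P_x = -894.7 N.

P_x = -894.7 N, P_y = 1705 N, Q_y = 5584 N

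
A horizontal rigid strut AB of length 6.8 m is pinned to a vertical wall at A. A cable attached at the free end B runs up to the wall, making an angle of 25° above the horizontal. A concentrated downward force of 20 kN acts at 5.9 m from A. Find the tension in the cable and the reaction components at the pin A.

ΣM about A: T·sin25°·6.8 − 20·5.9 = 0 → T = 118/(6.8·0.422618) = 41.0606 ≈ 41.06 kN.
ΣF_x = 0: A_x − T·cos25° = 0 → A_x = 41.0606 × 0.906308 = 37.21 kN.
ΣF_y = 0: A_y + T·sin25° − 20 = 0 → A_y = 20 − 41.0606 × 0.422618 = 2.647 kN.

T = 41.06 kN, A_x = 37.21 kN, A_y = 2.647 kN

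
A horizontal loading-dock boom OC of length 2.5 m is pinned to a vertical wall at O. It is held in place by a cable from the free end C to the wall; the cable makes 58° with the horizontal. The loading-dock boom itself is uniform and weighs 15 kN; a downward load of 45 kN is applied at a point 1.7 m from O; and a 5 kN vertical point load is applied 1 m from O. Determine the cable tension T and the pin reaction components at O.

ΣM about O: T·sin58°·2.5 − 15·1.25 − 45·1.7 − 5·1 = 0 → T = 100.25/(2.5·0.848048) = 47.2851 ≈ 47.29 kN.
ΣF_x = 0: O_x − T·cos58° = 0 → O_x = 47.2851 × 0.529919 = 25.06 kN.
ΣF_y = 0: O_y + T·sin58° − 15 − 45 − 5 = 0 → O_y = 65 − 47.2851 × 0.848048 = 24.90 kN.

T = 47.29 kN, O_x = 25.06 kN, O_y = 24.90 kN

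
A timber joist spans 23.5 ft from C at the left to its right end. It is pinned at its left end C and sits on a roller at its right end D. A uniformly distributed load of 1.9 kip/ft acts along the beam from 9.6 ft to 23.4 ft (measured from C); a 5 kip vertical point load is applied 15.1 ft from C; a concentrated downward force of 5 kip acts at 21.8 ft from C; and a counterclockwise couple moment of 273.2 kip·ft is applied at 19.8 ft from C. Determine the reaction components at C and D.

C_x = 0, C_y = 21.58 kip, D_y = 14.64 kip

Resultant of the distributed load: 1.9 × 13.8 = 26.22 kip at 16.5 ft from C.
Taking moments about C: D_y·23.5 − (1.9·13.8)·16.5 − 5·15.1 − 5·21.8 + 273.2 = 0 → D_y = 343.93/23.5 = 14.6353 ≈ 14.64 kip.
ΣF_y = 0: C_y + 14.6353 − 1.9·13.8 − 5 − 5 = 0 → C_y = 21.58 kip.
ΣF_x = 0: no horizontal applied forces, so C_x = 0.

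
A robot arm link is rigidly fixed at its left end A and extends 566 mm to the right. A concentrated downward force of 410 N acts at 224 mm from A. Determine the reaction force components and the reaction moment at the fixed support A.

ΣF_x = 0: A_x = 0.
ΣF_y = 0: A_y − 410 = 0 → A_y = 410.0 N.
ΣM about A: M_A − 410·224 = 0 → M_A = 91840 N·mm.

A_x = 0, A_y = 410.0 N, M_A = 91840 N·mm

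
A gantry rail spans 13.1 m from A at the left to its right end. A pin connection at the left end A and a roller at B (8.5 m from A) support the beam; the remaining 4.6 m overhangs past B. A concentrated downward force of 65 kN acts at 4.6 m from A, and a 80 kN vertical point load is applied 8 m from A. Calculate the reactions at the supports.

ΣM about A: B_y·8.5 − 65·4.6 − 80·8 = 0 → B_y = 939/8.5 = 110.471 ≈ 110.5 kN.
ΣF_y = 0: A_y + 110.471 − 65 − 80 = 0 → A_y = 34.53 kN.
ΣF_x = 0: no horizontal applied forces, so A_x = 0.

A_x = 0, A_y = 34.53 kN, B_y = 110.5 kN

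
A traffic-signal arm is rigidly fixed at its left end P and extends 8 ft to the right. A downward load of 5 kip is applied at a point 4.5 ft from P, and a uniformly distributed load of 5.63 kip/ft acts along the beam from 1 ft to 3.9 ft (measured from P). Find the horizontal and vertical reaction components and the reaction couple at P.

Resultant of the distributed load: 5.63 × 2.9 = 16.327 kip at 2.45 ft from P.
ΣF_x = 0: P_x = 0.
ΣF_y = 0: P_y − 5 − 5.63·2.9 = 0 → P_y = 21.33 kip.
ΣM about P: M_P − 5·4.5 − (5.63·2.9)·2.45 = 0 → M_P = 62.50 kip·ft.

P_x = 0, P_y = 21.33 kip, M_P = 62.50 kip·ft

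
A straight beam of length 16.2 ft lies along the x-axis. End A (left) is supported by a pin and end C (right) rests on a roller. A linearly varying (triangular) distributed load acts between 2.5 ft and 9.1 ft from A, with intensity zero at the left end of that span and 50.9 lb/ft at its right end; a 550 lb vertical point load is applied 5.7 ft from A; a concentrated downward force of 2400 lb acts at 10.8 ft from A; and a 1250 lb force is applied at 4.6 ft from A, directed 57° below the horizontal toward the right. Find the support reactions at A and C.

A_x = -680.8 lb, A_y = 2004 lb, C_y = 2163 lb

Resultant of the triangular load: ½ × 50.9 × 6.6 = 167.97 lb, acting at 6.9 ft from A (one-third of the span from the peak).
Moments about A: C_y·16.2 − (½·50.9·6.6)·6.9 − 550·5.7 − 2400·10.8 − 1250·sin57°·4.6 = 0 → C_y = 35036.3/16.2 = 2162.73 ≈ 2163 lb.
ΣF_y = 0: A_y + 2162.73 − ½·50.9·6.6 − 550 − 2400 − 1250·sin57° = 0 → A_y = 2004 lb.
ΣF_x = 0: A_x + 1250·cos57° = 0 → A_x = -680.8 lb.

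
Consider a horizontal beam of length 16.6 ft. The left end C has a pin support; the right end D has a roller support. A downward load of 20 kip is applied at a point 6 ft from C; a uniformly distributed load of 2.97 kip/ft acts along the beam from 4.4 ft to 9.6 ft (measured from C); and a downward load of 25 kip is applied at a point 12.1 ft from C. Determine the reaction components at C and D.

C_x = 0, C_y = 28.48 kip, D_y = 31.96 kip

Resultant of the distributed load: 2.97 × 5.2 = 15.444 kip at 7 ft from C.
ΣM about C: D_y·16.6 − 20·6 − (2.97·5.2)·7 − 25·12.1 = 0 → D_y = 530.608/16.6 = 31.9643 ≈ 31.96 kip.
ΣF_y = 0: C_y + 31.9643 − 20 − 2.97·5.2 − 25 = 0 → C_y = 28.48 kip.
ΣF_x = 0: no horizontal applied forces, so C_x = 0.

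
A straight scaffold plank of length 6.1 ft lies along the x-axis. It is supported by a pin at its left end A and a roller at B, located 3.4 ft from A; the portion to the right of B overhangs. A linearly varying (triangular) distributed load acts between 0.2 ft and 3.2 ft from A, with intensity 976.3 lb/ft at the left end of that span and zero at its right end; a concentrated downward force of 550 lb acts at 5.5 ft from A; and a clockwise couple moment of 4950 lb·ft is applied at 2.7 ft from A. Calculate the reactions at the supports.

A_x = 0, A_y = -848.0 lb, B_y = 2862 lb

Resultant of the triangular load: ½ × 976.3 × 3 = 1464.45 lb, acting at 1.2 ft from A (one-third of the span from the peak).
Moments about A: B_y·3.4 − (½·976.3·3)·1.2 − 550·5.5 − 4950 = 0 → B_y = 9732.34/3.4 = 2862.45 ≈ 2862 lb.
ΣF_y = 0: A_y + 2862.45 − ½·976.3·3 − 550 = 0 → A_y = -848.0 lb.
ΣF_x = 0: no horizontal applied forces, so A_x = 0.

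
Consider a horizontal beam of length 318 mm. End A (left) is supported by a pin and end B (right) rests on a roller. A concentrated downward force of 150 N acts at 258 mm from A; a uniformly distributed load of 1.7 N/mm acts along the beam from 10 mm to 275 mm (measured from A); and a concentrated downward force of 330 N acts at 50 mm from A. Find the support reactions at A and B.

A_x = 0, A_y = 555.0 N, B_y = 375.5 N

Resultant of the distributed load: 1.7 × 265 = 450.5 N at 142.5 mm from A.
Moments about A: B_y·318 − 150·258 − (1.7·265)·142.5 − 330·50 = 0 → B_y = 119396.25/318 = 375.46 ≈ 375.5 N.
ΣF_y = 0: A_y + 375.46 − 150 − 1.7·265 − 330 = 0 → A_y = 555.0 N.
ΣF_x = 0: no horizontal applied forces, so A_x = 0.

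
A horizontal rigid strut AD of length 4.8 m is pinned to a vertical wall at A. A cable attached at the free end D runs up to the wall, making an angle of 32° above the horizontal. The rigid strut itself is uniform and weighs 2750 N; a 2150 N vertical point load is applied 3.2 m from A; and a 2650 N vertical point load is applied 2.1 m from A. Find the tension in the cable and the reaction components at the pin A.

T = 7487 N, A_x = 6350 N, A_y = 3582 N

ΣM about A: T·sin32°·4.8 − 2750·2.4 − 2150·3.2 − 2650·2.1 = 0 → T = 19045/(4.8·0.529919) = 7487.39 ≈ 7487 N.
ΣF_x = 0: A_x − T·cos32° = 0 → A_x = 7487.39 × 0.848048 = 6350 N.
ΣF_y = 0: A_y + T·sin32° − 2750 − 2150 − 2650 = 0 → A_y = 7550 − 7487.39 × 0.529919 = 3582 N.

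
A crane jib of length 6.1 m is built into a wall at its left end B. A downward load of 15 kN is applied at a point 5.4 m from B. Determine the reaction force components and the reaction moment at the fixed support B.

ΣF_x = 0: B_x = 0.
ΣF_y = 0: B_y − 15 = 0 → B_y = 15.00 kN.
ΣM about B: M_B − 15·5.4 = 0 → M_B = 81.00 kN·m.

B_x = 0, B_y = 15.00 kN, M_B = 81.00 kN·m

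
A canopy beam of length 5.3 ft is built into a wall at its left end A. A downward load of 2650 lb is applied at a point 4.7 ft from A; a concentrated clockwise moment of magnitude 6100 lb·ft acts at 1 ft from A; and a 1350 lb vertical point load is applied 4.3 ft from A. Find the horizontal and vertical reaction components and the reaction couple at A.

A_x = 0, A_y = 4000 lb, M_A = 24360 lb·ft

ΣF_x = 0: A_x = 0.
ΣF_y = 0: A_y − 2650 − 1350 = 0 → A_y = 4000 lb.
ΣM about A: M_A − 2650·4.7 − 6100 − 1350·4.3 = 0 → M_A = 24360 lb·ft.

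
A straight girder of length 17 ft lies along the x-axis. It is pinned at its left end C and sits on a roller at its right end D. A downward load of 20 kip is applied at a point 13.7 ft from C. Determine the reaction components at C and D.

Moments about C: D_y·17 − 20·13.7 = 0 → D_y = 274/17 = 16.1176 ≈ 16.12 kip.
ΣF_y = 0: C_y + 16.1176 − 20 = 0 → C_y = 3.882 kip.
ΣF_x = 0: no horizontal applied forces, so C_x = 0.

C_x = 0, C_y = 3.882 kip, D_y = 16.12 kip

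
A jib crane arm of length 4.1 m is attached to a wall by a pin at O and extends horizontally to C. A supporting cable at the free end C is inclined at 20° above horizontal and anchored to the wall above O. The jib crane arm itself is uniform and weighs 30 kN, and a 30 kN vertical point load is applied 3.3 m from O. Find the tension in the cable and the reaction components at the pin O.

ΣM about O: T·sin20°·4.1 − 30·2.05 − 30·3.3 = 0 → T = 160.5/(4.1·0.34202) = 114.456 ≈ 114.5 kN.
ΣF_x = 0: O_x − T·cos20° = 0 → O_x = 114.456 × 0.939693 = 107.6 kN.
ΣF_y = 0: O_y + T·sin20° − 30 − 30 = 0 → O_y = 60 − 114.456 × 0.34202 = 20.85 kN.

T = 114.5 kN, O_x = 107.6 kN, O_y = 20.85 kN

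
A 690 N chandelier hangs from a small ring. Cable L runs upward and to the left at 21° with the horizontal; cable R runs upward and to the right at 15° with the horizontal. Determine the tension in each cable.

ΣF_x = 0: −T_L·cos21° + T_R·cos15° = 0 → T_R = 0.966514·T_L.
ΣF_y = 0: T_L·sin21° + T_R·sin15° = 690.
Substitute: T_L·(0.358368 + 0.966514·0.258819) = 690 → T_L = 1133.9 ≈ 1134 N.
Then T_R = 0.966514 × 1133.9 = 1096 N.

T_L = 1134 N, T_R = 1096 N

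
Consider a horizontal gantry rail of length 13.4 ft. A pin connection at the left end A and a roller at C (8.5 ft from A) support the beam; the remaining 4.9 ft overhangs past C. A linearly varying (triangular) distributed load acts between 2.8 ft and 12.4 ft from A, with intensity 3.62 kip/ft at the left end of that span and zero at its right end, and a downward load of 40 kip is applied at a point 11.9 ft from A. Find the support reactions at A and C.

A_x = 0, A_y = -10.89 kip, C_y = 68.27 kip

Resultant of the triangular load: ½ × 3.62 × 9.6 = 17.376 kip, acting at 6 ft from A (one-third of the span from the peak).
Moments about A: C_y·8.5 − (½·3.62·9.6)·6 − 40·11.9 = 0 → C_y = 580.256/8.5 = 68.2654 ≈ 68.27 kip.
ΣF_y = 0: A_y + 68.2654 − ½·3.62·9.6 − 40 = 0 → A_y = -10.89 kip.
ΣF_x = 0: no horizontal applied forces, so A_x = 0.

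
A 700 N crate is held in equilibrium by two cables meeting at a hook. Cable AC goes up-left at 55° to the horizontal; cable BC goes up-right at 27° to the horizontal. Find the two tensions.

T_AC = 629.8 N, T_BC = 405.4 N

ΣF_x = 0: −T_AC·cos55° + T_BC·cos27° = 0 → T_BC = 0.64374·T_AC.
ΣF_y = 0: T_AC·sin55° + T_BC·sin27° = 700.
Substitute: T_AC·(0.819152 + 0.64374·0.45399) = 700 → T_AC = 629.834 ≈ 629.8 N.
Then T_BC = 0.64374 × 629.834 = 405.4 N.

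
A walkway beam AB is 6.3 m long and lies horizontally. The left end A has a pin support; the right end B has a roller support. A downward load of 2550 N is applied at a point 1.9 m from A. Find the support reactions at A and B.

Taking moments about A: B_y·6.3 − 2550·1.9 = 0 → B_y = 4845/6.3 = 769.048 ≈ 769.0 N.
ΣF_y = 0: A_y + 769.048 − 2550 = 0 → A_y = 1781 N.
ΣF_x = 0: no horizontal applied forces, so A_x = 0.

A_x = 0, A_y = 1781 N, B_y = 769.0 N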